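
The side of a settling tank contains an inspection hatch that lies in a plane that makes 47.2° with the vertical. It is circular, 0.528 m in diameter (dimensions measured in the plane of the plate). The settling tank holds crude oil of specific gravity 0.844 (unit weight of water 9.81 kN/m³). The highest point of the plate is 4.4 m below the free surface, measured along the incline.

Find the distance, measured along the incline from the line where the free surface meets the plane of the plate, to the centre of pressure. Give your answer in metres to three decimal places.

γ = 0.844 × 9.81 = 8.27964 kN/m³.
The plate makes 47.2° with the vertical, i.e. θ = 90° − 47.2° = 42.8° to the horizontal. Measuring y along the incline from the free-surface line, vertical depth h = y·sinθ with sinθ = 0.679441.
The centroid is at the centre, 0.264 m below the top of the plate, so y_c = 4.4 + 0.264 = 4.664 m and h_c = 4.664 × 0.679441 = 3.16891 m.
A = π(0.264)² = 0.218956 m².
Resultant F = γ·h_c·A = 8.27964 × 3.16891 × 0.218956 = 5.74484 kN.
I_c = πr⁴/4 = π × 0.264⁴/4 = 0.0038151 m⁴.
Centre of pressure: y_p = y_c + I_c/(y_c·A) = 4.664 + 0.0038151/(4.664 × 0.218956) = 4.664 + 0.00373586 = 4.66774 m along the plane.

y_p = 4.668 m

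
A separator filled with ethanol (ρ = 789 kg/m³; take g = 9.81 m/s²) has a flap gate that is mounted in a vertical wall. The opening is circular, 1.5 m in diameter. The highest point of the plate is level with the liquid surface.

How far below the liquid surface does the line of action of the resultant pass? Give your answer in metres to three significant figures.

h_p = 0.938 m

γ = ρg = 789 × 9.81 / 1000 = 7.74009 kN/m³.
The centroid is at the centre, 0.75 m below the top of the plate, so the centroid depth is h_c = 0.75 m.
A = π(0.75)² = 1.76715 m².
Resultant F = γ·h_c·A = 7.74009 × 0.75 × 1.76715 = 10.2584 kN.
I_c = πr⁴/4 = π × 0.75⁴/4 = 0.248505 m⁴.
Centre of pressure: y_p = y_c + I_c/(y_c·A) = 0.75 + 0.248505/(0.75 × 1.76715) = 0.75 + 0.1875 = 0.9375 m along the plane.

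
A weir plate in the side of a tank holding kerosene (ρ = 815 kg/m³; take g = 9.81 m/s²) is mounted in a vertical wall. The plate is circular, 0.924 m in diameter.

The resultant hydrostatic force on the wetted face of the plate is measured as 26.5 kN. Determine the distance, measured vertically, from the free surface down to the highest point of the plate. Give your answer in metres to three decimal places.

d_top ≈ 4.481 m

γ = ρg = 815 × 9.81 / 1000 = 7.99515 kN/m³.
A = π(0.462)² = 0.670554 m².
From F = γ·h_c·A, the centroid depth is h_c = 26.5/(7.99515 × 0.670554) = 4.94294 m.
The centroid is at the centre, 0.462 m below the top of the plate, so the highest point sits at h_top = 4.94294 − 0.462 = 4.48094 m below the surface.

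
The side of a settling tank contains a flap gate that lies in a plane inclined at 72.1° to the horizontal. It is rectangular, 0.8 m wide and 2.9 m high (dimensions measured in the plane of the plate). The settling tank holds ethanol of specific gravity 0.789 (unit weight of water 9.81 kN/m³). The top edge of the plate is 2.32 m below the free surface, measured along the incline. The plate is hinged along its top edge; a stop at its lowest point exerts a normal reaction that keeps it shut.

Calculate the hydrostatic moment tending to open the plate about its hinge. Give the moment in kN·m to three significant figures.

γ = 0.789 × 9.81 = 7.74009 kN/m³.
Let θ = 72.1° be the plate's angle to the horizontal; measure y along the incline from where the plane meets the free surface. Vertical depth h = y·sinθ with sinθ = 0.951594.
The centroid lies 2.9/2 = 1.45 m below the top edge, so y_c = 2.32 + 1.45 = 3.77 m and h_c = 3.77 × 0.951594 = 3.58751 m.
A = 0.8 × 2.9 = 2.32 m².
Resultant F = γ·h_c·A = 7.74009 × 3.58751 × 2.32 = 64.4209 kN.
I_c = b·h³/12 = 0.8 × 2.9³/12 = 1.62593 m⁴.
Centre of pressure: y_p = y_c + I_c/(y_c·A) = 3.77 + 1.62593/(3.77 × 2.32) = 3.77 + 0.185897 = 3.9559 m along the plane.
The resultant acts 1.45 + 0.185897 = 1.6359 m (along the plate) below the hinge at the top edge, so the moment about the hinge is M = F × 1.6359 = 64.4209 × 1.6359 = 105.386 kN·m.

M ≈ 105 kN·m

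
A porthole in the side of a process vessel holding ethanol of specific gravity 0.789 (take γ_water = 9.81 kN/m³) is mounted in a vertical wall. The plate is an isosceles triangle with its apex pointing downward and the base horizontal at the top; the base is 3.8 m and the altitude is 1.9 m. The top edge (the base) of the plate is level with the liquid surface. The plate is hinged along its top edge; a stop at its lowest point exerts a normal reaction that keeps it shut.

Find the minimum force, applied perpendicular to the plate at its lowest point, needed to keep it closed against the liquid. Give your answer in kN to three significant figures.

γ = 0.789 × 9.81 = 7.74009 kN/m³.
With the apex down, the centroid sits h/3 = 1.9/3 = 0.633333 m below the base (the top edge), so the centroid depth is h_c = 0.633333 m.
A = ½ × 3.8 × 1.9 = 3.61 m².
Resultant F = γ·h_c·A = 7.74009 × 0.633333 × 3.61 = 17.6964 kN.
I_c = b·h³/36 = 3.8 × 1.9³/36 = 0.724006 m⁴.
Centre of pressure: y_p = y_c + I_c/(y_c·A) = 0.633333 + 0.724006/(0.633333 × 3.61) = 0.633333 + 0.316667 = 0.95 m along the plane.
The resultant acts 0.633333 + 0.316667 = 0.95 m (along the plate) below the hinge at the top edge, so the moment about the hinge is M = F × 0.95 = 17.6964 × 0.95 = 16.8116 kN·m.
A normal force at the bottom, 1.9 m from the hinge, must supply this moment: P = 16.8116/1.9 = 8.84821 kN.

P ≈ 8.85 kN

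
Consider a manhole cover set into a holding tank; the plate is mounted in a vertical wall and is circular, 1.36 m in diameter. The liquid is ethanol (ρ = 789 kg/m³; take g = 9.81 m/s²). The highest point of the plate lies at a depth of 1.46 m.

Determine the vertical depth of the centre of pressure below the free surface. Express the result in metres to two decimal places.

h_p = 2.19 m

γ = ρg = 789 × 9.81 / 1000 = 7.74009 kN/m³.
The centroid is at the centre, 0.68 m below the top of the plate, so the centroid depth is h_c = 1.46 + 0.68 = 2.14 m.
A = π(0.68)² = 1.45267 m².
Resultant F = γ·h_c·A = 7.74009 × 2.14 × 1.45267 = 24.0617 kN.
I_c = πr⁴/4 = π × 0.68⁴/4 = 0.167929 m⁴.
Centre of pressure: y_p = y_c + I_c/(y_c·A) = 2.14 + 0.167929/(2.14 × 1.45267) = 2.14 + 0.0540188 = 2.19402 m along the plane.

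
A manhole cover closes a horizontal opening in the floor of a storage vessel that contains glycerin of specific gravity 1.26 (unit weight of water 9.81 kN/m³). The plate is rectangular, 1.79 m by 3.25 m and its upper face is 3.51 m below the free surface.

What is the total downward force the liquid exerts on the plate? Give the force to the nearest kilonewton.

F ≈ 252 kN

γ = 1.26 × 9.81 = 12.3606 kN/m³.
The plate is horizontal, so pressure is uniform at p = γ·h = 12.3606 × 3.51 = 43.3857 kN/m².
A = 1.79 × 3.25 = 5.8175 m².
F = p·A = 43.3857 × 5.8175 = 252.396 kN.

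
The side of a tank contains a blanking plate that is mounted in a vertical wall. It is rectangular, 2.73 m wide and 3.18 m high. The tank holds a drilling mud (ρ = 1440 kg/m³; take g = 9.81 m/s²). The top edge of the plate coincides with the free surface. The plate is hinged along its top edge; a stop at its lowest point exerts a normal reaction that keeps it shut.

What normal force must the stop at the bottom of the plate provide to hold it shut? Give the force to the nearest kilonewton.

γ = ρg = 1440 × 9.81 / 1000 = 14.1264 kN/m³.
The centroid lies 3.18/2 = 1.59 m below the top edge, so the centroid depth is h_c = 1.59 m.
A = 2.73 × 3.18 = 8.6814 m².
Resultant F = γ·h_c·A = 14.1264 × 1.59 × 8.6814 = 194.993 kN.
I_c = b·h³/12 = 2.73 × 3.18³/12 = 7.31582 m⁴.
Centre of pressure: y_p = y_c + I_c/(y_c·A) = 1.59 + 7.31582/(1.59 × 8.6814) = 1.59 + 0.53 = 2.12 m along the plane.
The resultant acts 1.59 + 0.53 = 2.12 m (along the plate) below the hinge at the top edge, so the moment about the hinge is M = F × 2.12 = 194.993 × 2.12 = 413.385 kN·m.
A normal force at the bottom, 3.18 m from the hinge, must supply this moment: P = 413.385/3.18 = 129.995 kN.

P ≈ 130 kN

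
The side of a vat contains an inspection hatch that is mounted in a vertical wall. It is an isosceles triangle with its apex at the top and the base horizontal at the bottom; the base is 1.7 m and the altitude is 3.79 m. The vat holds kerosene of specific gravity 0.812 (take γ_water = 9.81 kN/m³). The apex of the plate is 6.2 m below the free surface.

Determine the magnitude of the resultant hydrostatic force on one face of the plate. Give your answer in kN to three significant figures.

F ≈ 224 kN

γ = 0.812 × 9.81 = 7.96572 kN/m³.
With the apex up, the centroid sits 2h/3 = 2 × 3.79/3 = 2.52667 m below the apex, so the centroid depth is h_c = 6.2 + 2.52667 = 8.72667 m.
A = ½ × 1.7 × 3.79 = 3.2215 m².
Resultant F = γ·h_c·A = 7.96572 × 8.72667 × 3.2215 = 223.94 kN.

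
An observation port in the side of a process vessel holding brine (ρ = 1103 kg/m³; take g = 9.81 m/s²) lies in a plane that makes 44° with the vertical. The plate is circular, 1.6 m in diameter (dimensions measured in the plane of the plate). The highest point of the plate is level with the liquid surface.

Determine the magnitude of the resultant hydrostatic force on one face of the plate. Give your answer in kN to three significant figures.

γ = ρg = 1103 × 9.81 / 1000 = 10.82043 kN/m³.
The plate makes 44° with the vertical, i.e. θ = 90° − 44° = 46° to the horizontal. Measuring y along the incline from the free-surface line, vertical depth h = y·sinθ with sinθ = 0.719340.
The centroid is at the centre, 0.8 m below the top of the plate, so y_c = 0.8 m and h_c = 0.8 × 0.719340 = 0.575472 m.
A = π(0.8)² = 2.01062 m².
Resultant F = γ·h_c·A = 10.82043 × 0.575472 × 2.01062 = 12.5198 kN.

F ≈ 12.5 kN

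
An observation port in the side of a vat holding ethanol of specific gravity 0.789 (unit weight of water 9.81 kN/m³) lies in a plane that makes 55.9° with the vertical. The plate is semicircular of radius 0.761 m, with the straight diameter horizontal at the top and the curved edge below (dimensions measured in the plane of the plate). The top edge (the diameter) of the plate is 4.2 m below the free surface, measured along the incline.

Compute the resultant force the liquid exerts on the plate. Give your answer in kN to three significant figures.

γ = 0.789 × 9.81 = 7.74009 kN/m³.
The plate makes 55.9° with the vertical, i.e. θ = 90° − 55.9° = 34.1° to the horizontal. Measuring y along the incline from the free-surface line, vertical depth h = y·sinθ with sinθ = 0.560639.
The centroid of a semicircle lies 4r/(3π) = 0.322978 m from the diameter, here below the top edge, so y_c = 4.2 + 0.322978 = 4.52298 m and h_c = 4.52298 × 0.560639 = 2.53576 m.
A = πr²/2 = π × 0.761²/2 = 0.909681 m².
Resultant F = γ·h_c·A = 7.74009 × 2.53576 × 0.909681 = 17.8543 kN.

F ≈ 17.9 kN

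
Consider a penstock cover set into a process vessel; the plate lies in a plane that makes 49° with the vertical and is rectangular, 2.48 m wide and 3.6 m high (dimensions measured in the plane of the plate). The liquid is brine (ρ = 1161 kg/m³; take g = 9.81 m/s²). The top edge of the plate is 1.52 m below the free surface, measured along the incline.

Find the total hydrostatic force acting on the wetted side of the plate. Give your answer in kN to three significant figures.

F ≈ 221 kN

γ = ρg = 1161 × 9.81 / 1000 = 11.38941 kN/m³.
The plate makes 49° with the vertical, i.e. θ = 90° − 49° = 41° to the horizontal. Measuring y along the incline from the free-surface line, vertical depth h = y·sinθ with sinθ = 0.656059.
The centroid lies 3.6/2 = 1.8 m below the top edge, so y_c = 1.52 + 1.8 = 3.32 m and h_c = 3.32 × 0.656059 = 2.17812 m.
A = 2.48 × 3.6 = 8.928 m².
Resultant F = γ·h_c·A = 11.38941 × 2.17812 × 8.928 = 221.481 kN.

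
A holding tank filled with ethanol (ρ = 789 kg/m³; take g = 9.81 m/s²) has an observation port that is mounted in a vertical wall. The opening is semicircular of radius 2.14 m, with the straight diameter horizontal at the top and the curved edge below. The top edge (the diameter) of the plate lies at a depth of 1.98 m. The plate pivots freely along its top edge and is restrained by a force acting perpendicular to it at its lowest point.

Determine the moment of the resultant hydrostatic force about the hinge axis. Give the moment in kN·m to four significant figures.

M ≈ 163.9 kN·m

γ = ρg = 789 × 9.81 / 1000 = 7.74009 kN/m³.
The centroid of a semicircle lies 4r/(3π) = 0.908244 m from the diameter, here below the top edge, so the centroid depth is h_c = 1.98 + 0.908244 = 2.88824 m.
A = πr²/2 = π × 2.14²/2 = 7.19362 m².
Resultant F = γ·h_c·A = 7.74009 × 2.88824 × 7.19362 = 160.815 kN.
I_c = (π/8 − 8/(9π))·r⁴ = 0.109757 × 2.14⁴ = 2.3019 m⁴.
Centre of pressure: y_p = y_c + I_c/(y_c·A) = 2.88824 + 2.3019/(2.88824 × 7.19362) = 2.88824 + 0.110791 = 2.99903 m along the plane.
The resultant acts 0.908244 + 0.110791 = 1.01904 m (along the plate) below the hinge at the top edge, so the moment about the hinge is M = F × 1.01904 = 160.815 × 1.01904 = 163.877 kN·m.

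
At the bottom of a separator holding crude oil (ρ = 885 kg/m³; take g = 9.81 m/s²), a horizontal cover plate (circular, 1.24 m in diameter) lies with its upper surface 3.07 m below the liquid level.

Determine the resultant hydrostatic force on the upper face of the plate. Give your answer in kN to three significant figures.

γ = ρg = 885 × 9.81 / 1000 = 8.68185 kN/m³.
The plate is horizontal, so pressure is uniform at p = γ·h = 8.68185 × 3.07 = 26.6533 kN/m².
A = π(0.62)² = 1.20763 m².
F = p·A = 26.6533 × 1.20763 = 32.1873 kN.

F ≈ 32.2 kN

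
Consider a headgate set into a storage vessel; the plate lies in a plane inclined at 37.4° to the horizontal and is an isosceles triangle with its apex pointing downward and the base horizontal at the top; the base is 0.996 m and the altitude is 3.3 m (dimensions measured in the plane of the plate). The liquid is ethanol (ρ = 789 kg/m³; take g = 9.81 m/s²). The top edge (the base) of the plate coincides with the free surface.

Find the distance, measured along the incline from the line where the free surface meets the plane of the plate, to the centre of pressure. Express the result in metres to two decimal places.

y_p = 1.65 m

γ = ρg = 789 × 9.81 / 1000 = 7.74009 kN/m³.
Let θ = 37.4° be the plate's angle to the horizontal; measure y along the incline from where the plane meets the free surface. Vertical depth h = y·sinθ with sinθ = 0.607376.
With the apex down, the centroid sits h/3 = 3.3/3 = 1.1 m below the base (the top edge), so y_c = 1.1 m and h_c = 1.1 × 0.607376 = 0.668114 m.
A = ½ × 0.996 × 3.3 = 1.6434 m².
Resultant F = γ·h_c·A = 7.74009 × 0.668114 × 1.6434 = 8.49845 kN.
I_c = b·h³/36 = 0.996 × 3.3³/36 = 0.994257 m⁴.
Centre of pressure: y_p = y_c + I_c/(y_c·A) = 1.1 + 0.994257/(1.1 × 1.6434) = 1.1 + 0.55 = 1.65 m along the plane.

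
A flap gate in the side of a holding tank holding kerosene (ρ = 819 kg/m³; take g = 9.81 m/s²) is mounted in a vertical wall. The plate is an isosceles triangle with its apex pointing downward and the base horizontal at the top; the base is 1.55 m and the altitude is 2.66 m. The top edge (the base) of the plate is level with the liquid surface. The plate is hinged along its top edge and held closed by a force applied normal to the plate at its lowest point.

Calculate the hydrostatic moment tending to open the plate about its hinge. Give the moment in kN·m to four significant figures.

γ = ρg = 819 × 9.81 / 1000 = 8.03439 kN/m³.
With the apex down, the centroid sits h/3 = 2.66/3 = 0.886667 m below the base (the top edge), so the centroid depth is h_c = 0.886667 m.
A = ½ × 1.55 × 2.66 = 2.0615 m².
Resultant F = γ·h_c·A = 8.03439 × 0.886667 × 2.0615 = 14.6858 kN.
I_c = b·h³/36 = 1.55 × 2.66³/36 = 0.810353 m⁴.
Centre of pressure: y_p = y_c + I_c/(y_c·A) = 0.886667 + 0.810353/(0.886667 × 2.0615) = 0.886667 + 0.443333 = 1.33 m along the plane.
The resultant acts 0.886667 + 0.443333 = 1.33 m (along the plate) below the hinge at the top edge, so the moment about the hinge is M = F × 1.33 = 14.6858 × 1.33 = 19.5321 kN·m.

M ≈ 19.53 kN·m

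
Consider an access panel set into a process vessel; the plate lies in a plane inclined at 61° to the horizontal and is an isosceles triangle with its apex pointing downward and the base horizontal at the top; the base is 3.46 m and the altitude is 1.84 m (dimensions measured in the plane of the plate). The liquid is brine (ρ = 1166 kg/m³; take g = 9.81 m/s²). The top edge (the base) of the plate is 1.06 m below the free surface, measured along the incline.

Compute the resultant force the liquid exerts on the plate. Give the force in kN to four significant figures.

F ≈ 53.29 kN

γ = ρg = 1166 × 9.81 / 1000 = 11.43846 kN/m³.
Let θ = 61° be the plate's angle to the horizontal; measure y along the incline from where the plane meets the free surface. Vertical depth h = y·sinθ with sinθ = 0.874620.
With the apex down, the centroid sits h/3 = 1.84/3 = 0.613333 m below the base (the top edge), so y_c = 1.06 + 0.613333 = 1.67333 m and h_c = 1.67333 × 0.874620 = 1.46353 m.
A = ½ × 3.46 × 1.84 = 3.1832 m².
Resultant F = γ·h_c·A = 11.43846 × 1.46353 × 3.1832 = 53.2885 kN.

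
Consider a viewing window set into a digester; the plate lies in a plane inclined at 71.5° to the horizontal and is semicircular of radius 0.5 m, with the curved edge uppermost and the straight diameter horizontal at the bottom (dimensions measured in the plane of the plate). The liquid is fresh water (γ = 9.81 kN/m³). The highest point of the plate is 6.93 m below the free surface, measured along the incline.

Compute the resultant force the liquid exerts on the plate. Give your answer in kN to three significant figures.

F ≈ 26.4 kN

γ = 9.81 kN/m³.
Let θ = 71.5° be the plate's angle to the horizontal; measure y along the incline from where the plane meets the free surface. Vertical depth h = y·sinθ with sinθ = 0.948324.
The centroid lies 4r/(3π) = 0.212207 m above the diameter, so r − 4r/(3π) = 0.5 − 0.212207 = 0.287793 m below the topmost point, so y_c = 6.93 + 0.287793 = 7.21779 m and h_c = 7.21779 × 0.948324 = 6.8448 m.
A = πr²/2 = π × 0.5²/2 = 0.392699 m².
Resultant F = γ·h_c·A = 9.81 × 6.8448 × 0.392699 = 26.3688 kN.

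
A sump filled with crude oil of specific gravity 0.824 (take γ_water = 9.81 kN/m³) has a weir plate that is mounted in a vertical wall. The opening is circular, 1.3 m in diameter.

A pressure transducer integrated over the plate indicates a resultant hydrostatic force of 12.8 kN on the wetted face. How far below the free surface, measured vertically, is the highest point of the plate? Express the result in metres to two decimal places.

γ = 0.824 × 9.81 = 8.08344 kN/m³.
A = π(0.65)² = 1.32732 m².
From F = γ·h_c·A, the centroid depth is h_c = 12.8/(8.08344 × 1.32732) = 1.19299 m.
The centroid is at the centre, 0.65 m below the top of the plate, so the highest point sits at h_top = 1.19299 − 0.65 = 0.54299 m below the surface.

d_top ≈ 0.54 m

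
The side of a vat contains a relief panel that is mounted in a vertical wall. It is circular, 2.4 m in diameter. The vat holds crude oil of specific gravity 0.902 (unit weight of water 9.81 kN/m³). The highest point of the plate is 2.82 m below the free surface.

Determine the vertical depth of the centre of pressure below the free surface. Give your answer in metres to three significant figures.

h_p = 4.11 m

γ = 0.902 × 9.81 = 8.84862 kN/m³.
The centroid is at the centre, 1.2 m below the top of the plate, so the centroid depth is h_c = 2.82 + 1.2 = 4.02 m.
A = π(1.2)² = 4.52389 m².
Resultant F = γ·h_c·A = 8.84862 × 4.02 × 4.52389 = 160.921 kN.
I_c = πr⁴/4 = π × 1.2⁴/4 = 1.6286 m⁴.
Centre of pressure: y_p = y_c + I_c/(y_c·A) = 4.02 + 1.6286/(4.02 × 4.52389) = 4.02 + 0.0895522 = 4.10955 m along the plane.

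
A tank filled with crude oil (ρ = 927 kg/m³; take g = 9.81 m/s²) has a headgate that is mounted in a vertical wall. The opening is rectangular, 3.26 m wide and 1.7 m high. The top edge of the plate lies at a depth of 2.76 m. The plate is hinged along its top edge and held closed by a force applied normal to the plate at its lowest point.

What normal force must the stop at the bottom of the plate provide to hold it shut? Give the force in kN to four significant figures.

γ = ρg = 927 × 9.81 / 1000 = 9.09387 kN/m³.
The centroid lies 1.7/2 = 0.85 m below the top edge, so the centroid depth is h_c = 2.76 + 0.85 = 3.61 m.
A = 3.26 × 1.7 = 5.542 m².
Resultant F = γ·h_c·A = 9.09387 × 3.61 × 5.542 = 181.938 kN.
I_c = b·h³/12 = 3.26 × 1.7³/12 = 1.3347 m⁴.
Centre of pressure: y_p = y_c + I_c/(y_c·A) = 3.61 + 1.3347/(3.61 × 5.542) = 3.61 + 0.0667129 = 3.67671 m along the plane.
The resultant acts 0.85 + 0.0667129 = 0.916713 m (along the plate) below the hinge at the top edge, so the moment about the hinge is M = F × 0.916713 = 181.938 × 0.916713 = 166.785 kN·m.
A normal force at the bottom, 1.7 m from the hinge, must supply this moment: P = 166.785/1.7 = 98.1088 kN.

P ≈ 98.11 kN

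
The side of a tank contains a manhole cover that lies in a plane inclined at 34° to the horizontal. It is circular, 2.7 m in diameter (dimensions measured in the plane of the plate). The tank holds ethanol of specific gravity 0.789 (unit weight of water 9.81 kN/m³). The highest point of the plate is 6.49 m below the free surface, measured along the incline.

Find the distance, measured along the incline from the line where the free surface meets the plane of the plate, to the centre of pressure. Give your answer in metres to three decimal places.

γ = 0.789 × 9.81 = 7.74009 kN/m³.
Let θ = 34° be the plate's angle to the horizontal; measure y along the incline from where the plane meets the free surface. Vertical depth h = y·sinθ with sinθ = 0.559193.
The centroid is at the centre, 1.35 m below the top of the plate, so y_c = 6.49 + 1.35 = 7.84 m and h_c = 7.84 × 0.559193 = 4.38407 m.
A = π(1.35)² = 5.72555 m².
Resultant F = γ·h_c·A = 7.74009 × 4.38407 × 5.72555 = 194.286 kN.
I_c = πr⁴/4 = π × 1.35⁴/4 = 2.6087 m⁴.
Centre of pressure: y_p = y_c + I_c/(y_c·A) = 7.84 + 2.6087/(7.84 × 5.72555) = 7.84 + 0.0581154 = 7.89812 m along the plane.

y_p = 7.898 m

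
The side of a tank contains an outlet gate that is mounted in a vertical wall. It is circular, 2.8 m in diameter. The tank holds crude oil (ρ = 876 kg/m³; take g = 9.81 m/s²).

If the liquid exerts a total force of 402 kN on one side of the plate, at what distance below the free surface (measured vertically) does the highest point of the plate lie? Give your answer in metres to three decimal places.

γ = ρg = 876 × 9.81 / 1000 = 8.59356 kN/m³.
A = π(1.4)² = 6.15752 m².
From F = γ·h_c·A, the centroid depth is h_c = 402/(8.59356 × 6.15752) = 7.59709 m.
The centroid is at the centre, 1.4 m below the top of the plate, so the highest point sits at h_top = 7.59709 − 1.4 = 6.19709 m below the surface.

d_top ≈ 6.197 m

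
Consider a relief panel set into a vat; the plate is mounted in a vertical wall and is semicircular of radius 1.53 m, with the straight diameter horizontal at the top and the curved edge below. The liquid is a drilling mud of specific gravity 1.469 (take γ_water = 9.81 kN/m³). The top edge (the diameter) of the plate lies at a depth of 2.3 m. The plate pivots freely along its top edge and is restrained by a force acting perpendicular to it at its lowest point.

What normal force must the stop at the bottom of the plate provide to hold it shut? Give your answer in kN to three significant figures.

γ = 1.469 × 9.81 = 14.41089 kN/m³.
The centroid of a semicircle lies 4r/(3π) = 0.649352 m from the diameter, here below the top edge, so the centroid depth is h_c = 2.3 + 0.649352 = 2.94935 m.
A = πr²/2 = π × 1.53²/2 = 3.67708 m².
Resultant F = γ·h_c·A = 14.41089 × 2.94935 × 3.67708 = 156.286 kN.
I_c = (π/8 − 8/(9π))·r⁴ = 0.109757 × 1.53⁴ = 0.601448 m⁴.
Centre of pressure: y_p = y_c + I_c/(y_c·A) = 2.94935 + 0.601448/(2.94935 × 3.67708) = 2.94935 + 0.0554586 = 3.00481 m along the plane.
The resultant acts 0.649352 + 0.0554586 = 0.704811 m (along the plate) below the hinge at the top edge, so the moment about the hinge is M = F × 0.704811 = 156.286 × 0.704811 = 110.152 kN·m.
A normal force at the bottom, 1.53 m from the hinge, must supply this moment: P = 110.152/1.53 = 71.9948 kN.

P ≈ 72.0 kN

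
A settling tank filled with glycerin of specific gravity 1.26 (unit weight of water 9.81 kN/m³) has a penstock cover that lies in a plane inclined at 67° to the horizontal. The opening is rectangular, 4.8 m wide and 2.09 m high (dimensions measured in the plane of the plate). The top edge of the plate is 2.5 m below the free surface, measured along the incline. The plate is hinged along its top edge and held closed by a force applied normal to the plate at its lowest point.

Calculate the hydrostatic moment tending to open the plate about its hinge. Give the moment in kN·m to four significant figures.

γ = 1.26 × 9.81 = 12.3606 kN/m³.
Let θ = 67° be the plate's angle to the horizontal; measure y along the incline from where the plane meets the free surface. Vertical depth h = y·sinθ with sinθ = 0.920505.
The centroid lies 2.09/2 = 1.045 m below the top edge, so y_c = 2.5 + 1.045 = 3.545 m and h_c = 3.545 × 0.920505 = 3.26319 m.
A = 4.8 × 2.09 = 10.032 m².
Resultant F = γ·h_c·A = 12.3606 × 3.26319 × 10.032 = 404.641 kN.
I_c = b·h³/12 = 4.8 × 2.09³/12 = 3.65173 m⁴.
Centre of pressure: y_p = y_c + I_c/(y_c·A) = 3.545 + 3.65173/(3.545 × 10.032) = 3.545 + 0.102682 = 3.64768 m along the plane.
The resultant acts 1.045 + 0.102682 = 1.14768 m (along the plate) below the hinge at the top edge, so the moment about the hinge is M = F × 1.14768 = 404.641 × 1.14768 = 464.398 kN·m.

M ≈ 464.4 kN·m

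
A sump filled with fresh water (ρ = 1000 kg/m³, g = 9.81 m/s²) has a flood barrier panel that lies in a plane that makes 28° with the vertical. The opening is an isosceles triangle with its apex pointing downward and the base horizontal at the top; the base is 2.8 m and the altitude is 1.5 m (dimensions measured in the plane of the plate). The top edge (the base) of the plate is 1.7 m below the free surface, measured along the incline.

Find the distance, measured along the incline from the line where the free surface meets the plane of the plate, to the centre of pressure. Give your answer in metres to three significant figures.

γ = ρg = 1000 × 9.81 = 9810 N/m³ = 9.81 kN/m³.
The plate makes 28° with the vertical, i.e. θ = 90° − 28° = 62° to the horizontal. Measuring y along the incline from the free-surface line, vertical depth h = y·sinθ with sinθ = 0.882948.
With the apex down, the centroid sits h/3 = 1.5/3 = 0.5 m below the base (the top edge), so y_c = 1.7 + 0.5 = 2.2 m and h_c = 2.2 × 0.882948 = 1.94249 m.
A = ½ × 2.8 × 1.5 = 2.1 m².
Resultant F = γ·h_c·A = 9.81 × 1.94249 × 2.1 = 40.0172 kN.
I_c = b·h³/36 = 2.8 × 1.5³/36 = 0.2625 m⁴.
Centre of pressure: y_p = y_c + I_c/(y_c·A) = 2.2 + 0.2625/(2.2 × 2.1) = 2.2 + 0.0568182 = 2.25682 m along the plane.

y_p = 2.26 m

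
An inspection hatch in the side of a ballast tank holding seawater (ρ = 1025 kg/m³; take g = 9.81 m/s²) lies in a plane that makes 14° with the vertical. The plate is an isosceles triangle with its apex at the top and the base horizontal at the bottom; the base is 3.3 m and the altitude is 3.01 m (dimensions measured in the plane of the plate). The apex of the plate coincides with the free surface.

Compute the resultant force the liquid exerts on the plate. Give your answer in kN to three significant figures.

F ≈ 97.2 kN

γ = ρg = 1025 × 9.81 / 1000 = 10.05525 kN/m³.
The plate makes 14° with the vertical, i.e. θ = 90° − 14° = 76° to the horizontal. Measuring y along the incline from the free-surface line, vertical depth h = y·sinθ with sinθ = 0.970296.
With the apex up, the centroid sits 2h/3 = 2 × 3.01/3 = 2.00667 m below the apex, so y_c = 2.00667 m and h_c = 2.00667 × 0.970296 = 1.94706 m.
A = ½ × 3.3 × 3.01 = 4.9665 m².
Resultant F = γ·h_c·A = 10.05525 × 1.94706 × 4.9665 = 97.235 kN.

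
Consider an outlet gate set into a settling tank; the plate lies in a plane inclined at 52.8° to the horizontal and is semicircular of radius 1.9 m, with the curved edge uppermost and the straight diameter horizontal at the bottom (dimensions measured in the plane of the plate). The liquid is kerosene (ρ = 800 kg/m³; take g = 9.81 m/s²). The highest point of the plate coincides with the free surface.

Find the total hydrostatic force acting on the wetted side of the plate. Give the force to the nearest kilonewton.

γ = ρg = 800 × 9.81 / 1000 = 7.848 kN/m³.
Let θ = 52.8° be the plate's angle to the horizontal; measure y along the incline from where the plane meets the free surface. Vertical depth h = y·sinθ with sinθ = 0.796530.
The centroid lies 4r/(3π) = 0.806385 m above the diameter, so r − 4r/(3π) = 1.9 − 0.806385 = 1.09361 m below the topmost point, so y_c = 1.09361 m and h_c = 1.09361 × 0.796530 = 0.871093 m.
A = πr²/2 = π × 1.9²/2 = 5.67057 m².
Resultant F = γ·h_c·A = 7.848 × 0.871093 × 5.67057 = 38.7659 kN.

F ≈ 39 kN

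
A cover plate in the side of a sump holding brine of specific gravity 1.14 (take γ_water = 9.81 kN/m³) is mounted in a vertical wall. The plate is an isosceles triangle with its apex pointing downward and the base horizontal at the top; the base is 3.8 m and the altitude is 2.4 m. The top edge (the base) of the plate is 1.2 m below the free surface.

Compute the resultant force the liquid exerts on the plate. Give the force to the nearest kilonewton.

γ = 1.14 × 9.81 = 11.1834 kN/m³.
With the apex down, the centroid sits h/3 = 2.4/3 = 0.8 m below the base (the top edge), so the centroid depth is h_c = 1.2 + 0.8 = 2 m.
A = ½ × 3.8 × 2.4 = 4.56 m².
Resultant F = γ·h_c·A = 11.1834 × 2 × 4.56 = 101.993 kN.

F ≈ 102 kN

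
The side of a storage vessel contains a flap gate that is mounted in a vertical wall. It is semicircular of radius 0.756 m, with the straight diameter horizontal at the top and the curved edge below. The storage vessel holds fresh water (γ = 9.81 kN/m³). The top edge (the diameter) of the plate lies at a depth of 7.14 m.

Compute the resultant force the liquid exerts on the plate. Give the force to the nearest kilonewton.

γ = 9.81 kN/m³.
The centroid of a semicircle lies 4r/(3π) = 0.320856 m from the diameter, here below the top edge, so the centroid depth is h_c = 7.14 + 0.320856 = 7.46086 m.
A = πr²/2 = π × 0.756²/2 = 0.897767 m².
Resultant F = γ·h_c·A = 9.81 × 7.46086 × 0.897767 = 65.7085 kN.

F ≈ 66 kN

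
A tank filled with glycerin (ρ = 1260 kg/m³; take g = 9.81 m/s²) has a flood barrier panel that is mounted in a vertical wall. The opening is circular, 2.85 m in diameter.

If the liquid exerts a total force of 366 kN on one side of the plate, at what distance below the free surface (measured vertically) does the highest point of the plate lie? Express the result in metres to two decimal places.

d_top ≈ 3.22 m

γ = ρg = 1260 × 9.81 / 1000 = 12.3606 kN/m³.
A = π(1.425)² = 6.3794 m².
From F = γ·h_c·A, the centroid depth is h_c = 366/(12.3606 × 6.3794) = 4.64154 m.
The centroid is at the centre, 1.425 m below the top of the plate, so the highest point sits at h_top = 4.64154 − 1.425 = 3.21654 m below the surface.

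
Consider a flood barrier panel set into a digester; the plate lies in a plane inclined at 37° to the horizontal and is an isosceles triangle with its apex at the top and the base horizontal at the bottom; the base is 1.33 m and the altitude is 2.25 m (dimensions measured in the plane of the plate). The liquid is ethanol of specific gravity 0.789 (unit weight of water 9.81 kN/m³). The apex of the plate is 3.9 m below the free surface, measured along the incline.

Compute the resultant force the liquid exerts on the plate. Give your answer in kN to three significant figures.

F ≈ 37.6 kN

γ = 0.789 × 9.81 = 7.74009 kN/m³.
Let θ = 37° be the plate's angle to the horizontal; measure y along the incline from where the plane meets the free surface. Vertical depth h = y·sinθ with sinθ = 0.601815.
With the apex up, the centroid sits 2h/3 = 2 × 2.25/3 = 1.5 m below the apex, so y_c = 3.9 + 1.5 = 5.4 m and h_c = 5.4 × 0.601815 = 3.2498 m.
A = ½ × 1.33 × 2.25 = 1.49625 m².
Resultant F = γ·h_c·A = 7.74009 × 3.2498 × 1.49625 = 37.6363 kN.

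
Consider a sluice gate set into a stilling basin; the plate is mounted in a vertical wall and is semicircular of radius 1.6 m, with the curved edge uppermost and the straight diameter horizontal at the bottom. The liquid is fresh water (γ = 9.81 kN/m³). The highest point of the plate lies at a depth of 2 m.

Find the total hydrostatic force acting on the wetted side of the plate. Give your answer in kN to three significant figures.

F ≈ 115 kN

γ = 9.81 kN/m³.
The centroid lies 4r/(3π) = 0.679061 m above the diameter, so r − 4r/(3π) = 1.6 − 0.679061 = 0.920939 m below the topmost point, so the centroid depth is h_c = 2 + 0.920939 = 2.92094 m.
A = πr²/2 = π × 1.6²/2 = 4.02124 m².
Resultant F = γ·h_c·A = 9.81 × 2.92094 × 4.02124 = 115.226 kN.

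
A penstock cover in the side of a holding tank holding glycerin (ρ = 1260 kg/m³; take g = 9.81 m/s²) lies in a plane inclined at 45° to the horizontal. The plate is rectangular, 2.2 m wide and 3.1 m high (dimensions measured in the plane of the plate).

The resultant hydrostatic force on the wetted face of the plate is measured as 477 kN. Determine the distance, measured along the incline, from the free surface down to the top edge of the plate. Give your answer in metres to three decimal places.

γ = ρg = 1260 × 9.81 / 1000 = 12.3606 kN/m³.
A = 2.2 × 3.1 = 6.82 m².
From F = γ·h_c·A, the centroid depth is h_c = 477/(12.3606 × 6.82) = 5.65841 m.
Let θ = 45° be the plate's angle to the horizontal; measure y along the incline from where the plane meets the free surface. Vertical depth h = y·sinθ with sinθ = 0.707107.
Along the incline, y_c = h_c/sinθ = 5.65841/0.707107 = 8.0022 m.
The centroid lies 3.1/2 = 1.55 m below the top edge, so the top edge sits at y_top = 8.0022 − 1.55 = 6.4522 m along the incline.

y_top ≈ 6.452 m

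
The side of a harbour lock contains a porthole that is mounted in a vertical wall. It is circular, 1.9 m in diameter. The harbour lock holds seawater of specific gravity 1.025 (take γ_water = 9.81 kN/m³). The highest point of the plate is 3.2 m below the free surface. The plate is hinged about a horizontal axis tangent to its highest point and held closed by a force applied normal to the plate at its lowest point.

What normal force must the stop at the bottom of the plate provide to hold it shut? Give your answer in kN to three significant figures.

P ≈ 62.5 kN

γ = 1.025 × 9.81 = 10.05525 kN/m³.
The centroid is at the centre, 0.95 m below the top of the plate, so the centroid depth is h_c = 3.2 + 0.95 = 4.15 m.
A = π(0.95)² = 2.83529 m².
Resultant F = γ·h_c·A = 10.05525 × 4.15 × 2.83529 = 118.315 kN.
I_c = πr⁴/4 = π × 0.95⁴/4 = 0.639712 m⁴.
Centre of pressure: y_p = y_c + I_c/(y_c·A) = 4.15 + 0.639712/(4.15 × 2.83529) = 4.15 + 0.0543674 = 4.20437 m along the plane.
The resultant acts 0.95 + 0.0543674 = 1.00437 m (along the plate) below the hinge at the top edge, so the moment about the hinge is M = F × 1.00437 = 118.315 × 1.00437 = 118.832 kN·m.
A normal force at the bottom, 1.9 m from the hinge, must supply this moment: P = 118.832/1.9 = 62.5432 kN.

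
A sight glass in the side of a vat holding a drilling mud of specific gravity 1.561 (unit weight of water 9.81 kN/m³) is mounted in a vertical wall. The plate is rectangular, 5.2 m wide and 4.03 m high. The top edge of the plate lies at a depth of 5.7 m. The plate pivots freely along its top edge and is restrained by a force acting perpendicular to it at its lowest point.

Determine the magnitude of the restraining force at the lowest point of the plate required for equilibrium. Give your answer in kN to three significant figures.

γ = 1.561 × 9.81 = 15.31341 kN/m³.
The centroid lies 4.03/2 = 2.015 m below the top edge, so the centroid depth is h_c = 5.7 + 2.015 = 7.715 m.
A = 5.2 × 4.03 = 20.956 m².
Resultant F = γ·h_c·A = 15.31341 × 7.715 × 20.956 = 2475.8 kN.
I_c = b·h³/12 = 5.2 × 4.03³/12 = 28.362 m⁴.
Centre of pressure: y_p = y_c + I_c/(y_c·A) = 7.715 + 28.362/(7.715 × 20.956) = 7.715 + 0.175425 = 7.89042 m along the plane.
The resultant acts 2.015 + 0.175425 = 2.19043 m (along the plate) below the hinge at the top edge, so the moment about the hinge is M = F × 2.19043 = 2475.8 × 2.19043 = 5423.07 kN·m.
A normal force at the bottom, 4.03 m from the hinge, must supply this moment: P = 5423.07/4.03 = 1345.67 kN.

P ≈ 1350 kN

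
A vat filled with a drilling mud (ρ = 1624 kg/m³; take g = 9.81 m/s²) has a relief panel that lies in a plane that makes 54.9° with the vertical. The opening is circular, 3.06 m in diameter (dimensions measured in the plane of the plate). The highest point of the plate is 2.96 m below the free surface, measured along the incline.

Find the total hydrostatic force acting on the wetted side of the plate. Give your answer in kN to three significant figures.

γ = ρg = 1624 × 9.81 / 1000 = 15.93144 kN/m³.
The plate makes 54.9° with the vertical, i.e. θ = 90° − 54.9° = 35.1° to the horizontal. Measuring y along the incline from the free-surface line, vertical depth h = y·sinθ with sinθ = 0.575005.
The centroid is at the centre, 1.53 m below the top of the plate, so y_c = 2.96 + 1.53 = 4.49 m and h_c = 4.49 × 0.575005 = 2.58177 m.
A = π(1.53)² = 7.35415 m².
Resultant F = γ·h_c·A = 15.93144 × 2.58177 × 7.35415 = 302.486 kN.

F ≈ 302 kN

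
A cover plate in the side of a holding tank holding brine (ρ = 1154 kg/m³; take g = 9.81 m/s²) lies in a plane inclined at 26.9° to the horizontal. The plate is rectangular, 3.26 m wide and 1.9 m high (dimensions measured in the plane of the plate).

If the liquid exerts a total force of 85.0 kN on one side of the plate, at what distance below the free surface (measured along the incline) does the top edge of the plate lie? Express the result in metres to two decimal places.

γ = ρg = 1154 × 9.81 / 1000 = 11.32074 kN/m³.
A = 3.26 × 1.9 = 6.194 m².
From F = γ·h_c·A, the centroid depth is h_c = 85.0/(11.32074 × 6.194) = 1.2122 m.
Let θ = 26.9° be the plate's angle to the horizontal; measure y along the incline from where the plane meets the free surface. Vertical depth h = y·sinθ with sinθ = 0.452435.
Along the incline, y_c = h_c/sinθ = 1.2122/0.452435 = 2.67928 m.
The centroid lies 1.9/2 = 0.95 m below the top edge, so the top edge sits at y_top = 2.67928 − 0.95 = 1.72928 m along the incline.

y_top ≈ 1.73 m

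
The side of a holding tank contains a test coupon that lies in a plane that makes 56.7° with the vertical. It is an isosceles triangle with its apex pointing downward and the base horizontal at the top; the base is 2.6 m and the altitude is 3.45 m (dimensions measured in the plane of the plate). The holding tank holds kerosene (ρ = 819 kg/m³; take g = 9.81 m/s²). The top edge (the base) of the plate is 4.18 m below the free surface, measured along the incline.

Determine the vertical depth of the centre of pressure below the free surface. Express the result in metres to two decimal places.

γ = ρg = 819 × 9.81 / 1000 = 8.03439 kN/m³.
The plate makes 56.7° with the vertical, i.e. θ = 90° − 56.7° = 33.3° to the horizontal. Measuring y along the incline from the free-surface line, vertical depth h = y·sinθ with sinθ = 0.549023.
With the apex down, the centroid sits h/3 = 3.45/3 = 1.15 m below the base (the top edge), so y_c = 4.18 + 1.15 = 5.33 m and h_c = 5.33 × 0.549023 = 2.92629 m.
A = ½ × 2.6 × 3.45 = 4.485 m².
Resultant F = γ·h_c·A = 8.03439 × 2.92629 × 4.485 = 105.447 kN.
I_c = b·h³/36 = 2.6 × 3.45³/36 = 2.96571 m⁴.
Centre of pressure: y_p = y_c + I_c/(y_c·A) = 5.33 + 2.96571/(5.33 × 4.485) = 5.33 + 0.124062 = 5.45406 m along the plane.
Vertically, h_p = y_p·sinθ = 5.45406 × 0.549023 = 2.9944 m.

h_p = 2.99 m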